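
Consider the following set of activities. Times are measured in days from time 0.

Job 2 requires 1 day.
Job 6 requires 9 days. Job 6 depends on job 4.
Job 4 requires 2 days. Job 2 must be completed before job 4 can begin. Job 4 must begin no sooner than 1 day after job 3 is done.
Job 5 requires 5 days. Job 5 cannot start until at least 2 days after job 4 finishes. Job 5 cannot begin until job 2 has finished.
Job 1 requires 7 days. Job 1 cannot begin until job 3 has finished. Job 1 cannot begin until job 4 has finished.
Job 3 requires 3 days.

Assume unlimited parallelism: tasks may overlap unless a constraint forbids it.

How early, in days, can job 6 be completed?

15

Nothing blocks job 3, so it runs from day 0 to day 3.
Job 2 has no prerequisites, so it starts at day 0 and finishes at day 1.
Job 4 needs all of job 2 (finishes day 1); job 3 (finishes day 3, plus 1-day gap → day 4). That puts its earliest start at day 4; it finishes at 4 + 2 = day 6.
Job 6 waits on job 4 (finishes day 6), so it starts at day 6 and finishes at 6 + 9 = day 15.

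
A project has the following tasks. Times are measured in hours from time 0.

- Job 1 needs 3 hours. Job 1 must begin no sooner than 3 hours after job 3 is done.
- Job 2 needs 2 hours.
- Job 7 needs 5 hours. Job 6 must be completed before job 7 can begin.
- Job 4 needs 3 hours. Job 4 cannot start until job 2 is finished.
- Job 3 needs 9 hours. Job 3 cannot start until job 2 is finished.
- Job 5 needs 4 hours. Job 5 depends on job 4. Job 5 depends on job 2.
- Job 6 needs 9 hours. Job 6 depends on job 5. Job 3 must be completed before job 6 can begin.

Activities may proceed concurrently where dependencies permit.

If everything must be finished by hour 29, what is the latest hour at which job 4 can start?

8

To finish by hour 29, job 7 (duration 5) must start no later than hour 24.
Job 6 feeds into job 7 (must start by hour 24); so job 6 must finish by hour 24 and therefore start by hour 15.
Job 5 feeds into job 6 (must start by hour 15); so job 5 must finish by hour 15 and therefore start by hour 11.
Job 4 feeds into job 5 (must start by hour 11); so job 4 must finish by hour 11 and therefore start by hour 8.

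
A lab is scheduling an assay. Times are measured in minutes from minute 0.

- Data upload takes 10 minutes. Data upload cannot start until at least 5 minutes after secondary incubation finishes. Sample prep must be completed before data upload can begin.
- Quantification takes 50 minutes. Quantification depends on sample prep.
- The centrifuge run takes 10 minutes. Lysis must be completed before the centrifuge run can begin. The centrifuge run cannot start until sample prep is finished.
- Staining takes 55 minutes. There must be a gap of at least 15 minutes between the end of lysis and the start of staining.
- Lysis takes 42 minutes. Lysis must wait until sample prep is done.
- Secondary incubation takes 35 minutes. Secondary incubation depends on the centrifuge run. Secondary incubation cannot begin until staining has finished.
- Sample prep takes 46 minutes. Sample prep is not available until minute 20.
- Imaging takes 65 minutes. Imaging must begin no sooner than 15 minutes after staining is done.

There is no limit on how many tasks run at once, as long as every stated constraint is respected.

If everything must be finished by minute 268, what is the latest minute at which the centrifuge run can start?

Data upload must finish by minute 268; it takes 10 minutes, so it must start by 268 − 10 = minute 258.
Since data upload (must start by minute 258, minus 5-minute gap → minute 253) depends on it, secondary incubation must finish by minute 253. Backing off its 35-minute duration gives a latest start of minute 218.
The centrifuge run must finish before secondary incubation (must start by minute 218). With a 10-minute duration, the centrifuge run must start by 218 − 10 = minute 208.

208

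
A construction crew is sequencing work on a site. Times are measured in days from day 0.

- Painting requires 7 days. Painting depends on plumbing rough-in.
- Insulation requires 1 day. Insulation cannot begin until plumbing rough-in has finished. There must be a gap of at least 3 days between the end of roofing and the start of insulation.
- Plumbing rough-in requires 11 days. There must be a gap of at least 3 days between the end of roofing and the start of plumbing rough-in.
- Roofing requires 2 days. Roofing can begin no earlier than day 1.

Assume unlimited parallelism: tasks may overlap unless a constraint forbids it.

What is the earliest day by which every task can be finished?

After its own release at day 1, roofing can start at day 1 and finishes at day 3.
Plumbing rough-in waits on roofing (finishes day 3, plus 3-day gap → day 6), so it starts at day 6 and finishes at 6 + 11 = day 17.
Painting cannot begin until plumbing rough-in (finishes day 17). It runs from day 17 to 17 + 7 = day 24.
Insulation needs all of plumbing rough-in (finishes day 17); roofing (finishes day 3, plus 3-day gap → day 6). That puts its earliest start at day 17; it finishes at 17 + 1 = day 18.
All tasks are finished once the last one completes. Finish times: Roofing at 3, Plumbing rough-in at 17, Insulation at 18, Painting at 24. The latest is day 24.

24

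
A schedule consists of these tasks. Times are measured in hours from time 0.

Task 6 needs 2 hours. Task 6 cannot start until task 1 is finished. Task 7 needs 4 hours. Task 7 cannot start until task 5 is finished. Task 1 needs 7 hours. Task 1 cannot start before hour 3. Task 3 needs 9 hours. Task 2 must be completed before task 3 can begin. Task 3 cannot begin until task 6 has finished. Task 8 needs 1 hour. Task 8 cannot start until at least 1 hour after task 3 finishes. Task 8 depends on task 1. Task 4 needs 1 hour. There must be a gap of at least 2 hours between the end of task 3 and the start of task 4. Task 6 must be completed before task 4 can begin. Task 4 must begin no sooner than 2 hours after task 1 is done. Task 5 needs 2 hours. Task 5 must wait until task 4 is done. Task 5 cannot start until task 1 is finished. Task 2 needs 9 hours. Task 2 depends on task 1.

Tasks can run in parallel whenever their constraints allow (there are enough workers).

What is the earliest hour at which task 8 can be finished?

30

After its own release at hour 3, task 1 can start at hour 3 and finishes at hour 10.
After task 1 (finishes hour 10), task 6 can start at hour 10 and finishes at hour 12.
Task 2 cannot begin until task 1 (finishes hour 10). It runs from hour 10 to 10 + 9 = hour 19.
Task 3 has to wait for task 2 (finishes hour 19); task 6 (finishes hour 12). The latest of these is hour 19, so task 3 runs hour 19 to 19 + 9 = hour 28.
Task 8 has to wait for task 3 (finishes hour 28, plus 1-hour gap → hour 29); task 1 (finishes hour 10). The latest of these is hour 29, so task 8 runs hour 29 to 29 + 1 = hour 30.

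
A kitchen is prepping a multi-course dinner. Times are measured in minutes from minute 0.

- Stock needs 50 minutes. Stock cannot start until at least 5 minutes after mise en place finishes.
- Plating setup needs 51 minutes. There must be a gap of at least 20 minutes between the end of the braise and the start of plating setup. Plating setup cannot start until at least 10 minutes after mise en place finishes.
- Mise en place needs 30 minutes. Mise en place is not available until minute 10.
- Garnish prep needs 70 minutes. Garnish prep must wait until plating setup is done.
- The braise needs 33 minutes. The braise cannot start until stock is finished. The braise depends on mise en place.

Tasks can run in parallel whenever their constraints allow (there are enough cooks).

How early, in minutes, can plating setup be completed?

After its own release at minute 10, mise en place can start at minute 10 and finishes at minute 40.
Stock cannot begin until mise en place (finishes minute 40, plus 5-minute gap → minute 45). It runs from minute 45 to 45 + 50 = minute 95.
The braise needs all of stock (finishes minute 95); mise en place (finishes minute 40). That puts its earliest start at minute 95; it finishes at 95 + 33 = minute 128.
For plating setup: the braise (finishes minute 128, plus 20-minute gap → minute 148); mise en place (finishes minute 40, plus 10-minute gap → minute 50). Taking the maximum gives a start of minute 148, and it finishes at 148 + 51 = minute 199.

199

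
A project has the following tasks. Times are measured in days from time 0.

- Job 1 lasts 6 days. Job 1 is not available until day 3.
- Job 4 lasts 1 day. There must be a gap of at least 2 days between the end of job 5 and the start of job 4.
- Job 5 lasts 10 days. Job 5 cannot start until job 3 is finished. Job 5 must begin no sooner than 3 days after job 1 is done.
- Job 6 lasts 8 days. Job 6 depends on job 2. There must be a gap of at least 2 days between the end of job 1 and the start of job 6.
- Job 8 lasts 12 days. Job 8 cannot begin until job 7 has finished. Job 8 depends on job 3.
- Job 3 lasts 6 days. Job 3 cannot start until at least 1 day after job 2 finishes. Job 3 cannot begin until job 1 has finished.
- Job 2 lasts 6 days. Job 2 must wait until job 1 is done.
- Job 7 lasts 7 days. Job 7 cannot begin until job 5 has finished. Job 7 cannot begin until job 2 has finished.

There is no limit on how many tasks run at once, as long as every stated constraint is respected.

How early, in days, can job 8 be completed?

51

After its own release at day 3, job 1 can start at day 3 and finishes at day 9.
Job 2 cannot begin until job 1 (finishes day 9). It runs from day 9 to 9 + 6 = day 15.
Job 3 needs all of job 2 (finishes day 15, plus 1-day gap → day 16); job 1 (finishes day 9). That puts its earliest start at day 16; it finishes at 16 + 6 = day 22.
Job 5 has to wait for job 3 (finishes day 22); job 1 (finishes day 9, plus 3-day gap → day 12). The latest of these is day 22, so job 5 runs day 22 to 22 + 10 = day 32.
Job 7 needs all of job 5 (finishes day 32); job 2 (finishes day 15). That puts its earliest start at day 32; it finishes at 32 + 7 = day 39.
Job 8 needs all of job 7 (finishes day 39); job 3 (finishes day 22). That puts its earliest start at day 39; it finishes at 39 + 12 = day 51.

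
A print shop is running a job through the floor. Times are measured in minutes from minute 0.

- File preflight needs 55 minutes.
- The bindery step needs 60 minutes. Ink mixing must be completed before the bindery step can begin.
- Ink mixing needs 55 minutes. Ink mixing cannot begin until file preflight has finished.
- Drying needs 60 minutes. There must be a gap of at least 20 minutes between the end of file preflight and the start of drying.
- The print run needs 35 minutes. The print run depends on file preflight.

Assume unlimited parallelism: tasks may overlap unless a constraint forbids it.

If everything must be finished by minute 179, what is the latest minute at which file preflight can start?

9

The bindery step has no dependents, so it just needs to finish by minute 179. Starting by 179 − 60 = minute 119 achieves that.
Ink mixing has to be done before the bindery step (must start by minute 119). That means finishing by minute 119, i.e. starting by 119 − 55 = minute 64.
The print run must finish by minute 179; it takes 35 minutes, so it must start by 179 − 35 = minute 144.
Drying has no dependents, so it just needs to finish by minute 179. Starting by 179 − 60 = minute 119 achieves that.
File preflight has several dependents: ink mixing (must start by minute 64); the print run (must start by minute 144); drying (must start by minute 119, minus 20-minute gap → minute 99). The earliest of those limits is minute 64, so file preflight must start by 64 − 55 = minute 9.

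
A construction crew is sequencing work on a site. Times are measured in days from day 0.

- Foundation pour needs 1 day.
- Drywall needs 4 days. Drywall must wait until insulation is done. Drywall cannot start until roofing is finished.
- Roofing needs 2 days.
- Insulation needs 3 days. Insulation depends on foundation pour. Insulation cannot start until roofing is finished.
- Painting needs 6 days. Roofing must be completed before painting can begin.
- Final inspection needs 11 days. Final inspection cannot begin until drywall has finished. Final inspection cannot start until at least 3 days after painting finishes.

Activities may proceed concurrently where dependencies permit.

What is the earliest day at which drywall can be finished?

9

Nothing blocks roofing, so it runs from day 0 to day 2.
Foundation pour has no prerequisites, so it starts at day 0 and finishes at day 1.
Insulation has to wait for foundation pour (finishes day 1); roofing (finishes day 2). The latest of these is day 2, so insulation runs day 2 to 2 + 3 = day 5.
For drywall: insulation (finishes day 5); roofing (finishes day 2). Taking the maximum gives a start of day 5, and it finishes at 5 + 4 = day 9.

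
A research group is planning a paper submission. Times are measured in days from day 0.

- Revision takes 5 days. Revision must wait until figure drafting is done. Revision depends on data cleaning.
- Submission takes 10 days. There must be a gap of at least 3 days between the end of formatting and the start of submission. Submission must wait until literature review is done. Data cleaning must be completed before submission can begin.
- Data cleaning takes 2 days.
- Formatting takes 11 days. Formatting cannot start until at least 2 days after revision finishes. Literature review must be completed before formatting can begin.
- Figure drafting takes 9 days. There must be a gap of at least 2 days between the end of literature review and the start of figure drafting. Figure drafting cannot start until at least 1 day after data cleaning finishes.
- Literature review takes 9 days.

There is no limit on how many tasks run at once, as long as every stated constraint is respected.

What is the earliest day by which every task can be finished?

Nothing blocks data cleaning, so it runs from day 0 to day 2.
Nothing blocks literature review, so it runs from day 0 to day 9.
For figure drafting: literature review (finishes day 9, plus 2-day gap → day 11); data cleaning (finishes day 2, plus 1-day gap → day 3). Taking the maximum gives a start of day 11, and it finishes at 11 + 9 = day 20.
For revision: figure drafting (finishes day 20); data cleaning (finishes day 2). Taking the maximum gives a start of day 20, and it finishes at 20 + 5 = day 25.
Formatting needs all of revision (finishes day 25, plus 2-day gap → day 27); literature review (finishes day 9). That puts its earliest start at day 27; it finishes at 27 + 11 = day 38.
Submission cannot start until formatting (finishes day 38, plus 3-day gap → day 41); literature review (finishes day 9); data cleaning (finishes day 2). The controlling bound is day 41, so submission finishes at 41 + 10 = day 51.
All tasks are finished once the last one completes. Finish times: Literature review at 9, Data cleaning at 2, Figure drafting at 20, Revision at 25, Formatting at 38, Submission at 51. The latest is day 51.

51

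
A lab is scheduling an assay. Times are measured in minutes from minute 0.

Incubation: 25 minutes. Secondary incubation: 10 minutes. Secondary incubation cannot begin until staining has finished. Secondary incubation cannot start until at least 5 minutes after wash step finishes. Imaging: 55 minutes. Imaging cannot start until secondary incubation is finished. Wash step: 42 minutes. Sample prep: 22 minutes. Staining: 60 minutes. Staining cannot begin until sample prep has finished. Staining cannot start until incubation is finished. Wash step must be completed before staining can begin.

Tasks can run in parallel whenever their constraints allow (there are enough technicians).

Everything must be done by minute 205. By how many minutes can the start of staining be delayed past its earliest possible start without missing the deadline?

38

Wash step can start immediately at minute 0; it finishes at minute 42.
Incubation has no prerequisites, so it starts at minute 0 and finishes at minute 25.
Sample prep can start immediately at minute 0; it finishes at minute 22.
Staining has to wait for sample prep (finishes minute 22); incubation (finishes minute 25); wash step (finishes minute 42). The latest of these is minute 42, so staining runs minute 42 to 42 + 60 = minute 102.

Working backward from the deadline:
To finish by minute 205, imaging (duration 55) must start no later than minute 150.
Secondary incubation must finish before imaging (must start by minute 150). With a 10-minute duration, secondary incubation must start by 150 − 10 = minute 140.
Staining feeds into secondary incubation (must start by minute 140); so staining must finish by minute 140 and therefore start by minute 80.
So staining can start as early as minute 42 and as late as minute 80, giving 80 − 42 = 38 minutes of slack.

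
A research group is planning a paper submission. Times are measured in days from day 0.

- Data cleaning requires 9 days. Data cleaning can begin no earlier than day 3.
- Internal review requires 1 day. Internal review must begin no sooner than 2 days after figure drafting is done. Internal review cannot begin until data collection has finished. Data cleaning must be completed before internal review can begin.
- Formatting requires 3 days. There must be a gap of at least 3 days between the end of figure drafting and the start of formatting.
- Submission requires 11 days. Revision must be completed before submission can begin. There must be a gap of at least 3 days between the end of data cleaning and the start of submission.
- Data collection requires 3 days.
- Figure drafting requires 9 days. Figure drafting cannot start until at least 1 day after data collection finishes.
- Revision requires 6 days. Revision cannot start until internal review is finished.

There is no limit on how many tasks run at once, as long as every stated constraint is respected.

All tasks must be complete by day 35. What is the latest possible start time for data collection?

2

To finish by day 35, submission (duration 11) must start no later than day 24.
Since submission (must start by day 24) depends on it, revision must finish by day 24. Backing off its 6-day duration gives a latest start of day 18.
Internal review has to be done before revision (must start by day 18). That means finishing by day 18, i.e. starting by 18 − 1 = day 17.
Formatting has no dependents, so it just needs to finish by day 35. Starting by 35 − 3 = day 32 achieves that.
For figure drafting: internal review (must start by day 17, minus 2-day gap → day 15); formatting (must start by day 32, minus 3-day gap → day 29). The most restrictive is day 15; with a 9-day duration, figure drafting must start by day 6.
Data collection must finish in time for figure drafting (must start by day 6, minus 1-day gap → day 5); internal review (must start by day 17). The tightest is day 5, so data collection must start by 5 − 3 = day 2.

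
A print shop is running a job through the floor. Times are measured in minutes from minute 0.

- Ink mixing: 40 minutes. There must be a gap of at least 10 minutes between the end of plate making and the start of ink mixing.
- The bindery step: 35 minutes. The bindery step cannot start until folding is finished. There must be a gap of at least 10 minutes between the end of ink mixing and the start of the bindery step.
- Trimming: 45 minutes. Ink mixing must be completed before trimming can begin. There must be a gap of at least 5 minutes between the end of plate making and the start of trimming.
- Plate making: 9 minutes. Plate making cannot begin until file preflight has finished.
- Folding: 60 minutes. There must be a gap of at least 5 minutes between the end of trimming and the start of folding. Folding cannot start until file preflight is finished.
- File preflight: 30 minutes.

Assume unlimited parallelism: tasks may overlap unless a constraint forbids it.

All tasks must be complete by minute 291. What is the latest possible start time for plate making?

87

Nothing follows the bindery step; the deadline of minute 291 is its only limit. It must start by 291 − 35 = minute 256.
Folding has to be done before the bindery step (must start by minute 256). That means finishing by minute 256, i.e. starting by 256 − 60 = minute 196.
Since folding (must start by minute 196, minus 5-minute gap → minute 191) depends on it, trimming must finish by minute 191. Backing off its 45-minute duration gives a latest start of minute 146.
Ink mixing must finish in time for trimming (must start by minute 146); the bindery step (must start by minute 256, minus 10-minute gap → minute 246). The tightest is minute 146, so ink mixing must start by 146 − 40 = minute 106.
Plate making has several dependents: ink mixing (must start by minute 106, minus 10-minute gap → minute 96); trimming (must start by minute 146, minus 5-minute gap → minute 141). The earliest of those limits is minute 96, so plate making must start by 96 − 9 = minute 87.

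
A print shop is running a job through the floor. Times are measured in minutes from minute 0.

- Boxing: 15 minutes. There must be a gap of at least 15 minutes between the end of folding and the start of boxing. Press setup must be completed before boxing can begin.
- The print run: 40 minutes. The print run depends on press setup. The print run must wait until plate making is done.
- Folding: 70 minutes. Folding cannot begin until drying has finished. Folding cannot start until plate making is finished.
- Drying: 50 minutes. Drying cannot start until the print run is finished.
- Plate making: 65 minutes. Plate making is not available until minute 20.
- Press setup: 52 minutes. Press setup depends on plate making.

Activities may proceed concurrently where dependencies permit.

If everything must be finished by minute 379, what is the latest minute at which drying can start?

229

Nothing follows boxing; the deadline of minute 379 is its only limit. It must start by 379 − 15 = minute 364.
Folding has to be done before boxing (must start by minute 364, minus 15-minute gap → minute 349). That means finishing by minute 349, i.e. starting by 349 − 70 = minute 279.
Since folding (must start by minute 279) depends on it, drying must finish by minute 279. Backing off its 50-minute duration gives a latest start of minute 229.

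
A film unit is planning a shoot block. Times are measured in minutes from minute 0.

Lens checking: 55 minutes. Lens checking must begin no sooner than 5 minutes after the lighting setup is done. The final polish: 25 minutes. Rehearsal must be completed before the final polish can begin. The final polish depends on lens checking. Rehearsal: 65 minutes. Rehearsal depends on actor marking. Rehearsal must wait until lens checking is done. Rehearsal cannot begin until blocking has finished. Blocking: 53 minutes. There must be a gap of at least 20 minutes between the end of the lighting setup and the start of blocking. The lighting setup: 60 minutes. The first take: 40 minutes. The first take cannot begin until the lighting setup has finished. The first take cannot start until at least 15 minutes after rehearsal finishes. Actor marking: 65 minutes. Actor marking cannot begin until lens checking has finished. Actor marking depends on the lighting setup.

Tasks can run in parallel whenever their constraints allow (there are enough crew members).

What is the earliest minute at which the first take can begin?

The lighting setup has no prerequisites, so it starts at minute 0 and finishes at minute 60.
Blocking cannot begin until the lighting setup (finishes minute 60, plus 20-minute gap → minute 80). It runs from minute 80 to 80 + 53 = minute 133.
Lens checking cannot begin until the lighting setup (finishes minute 60, plus 5-minute gap → minute 65). It runs from minute 65 to 65 + 55 = minute 120.
For actor marking: lens checking (finishes minute 120); the lighting setup (finishes minute 60). Taking the maximum gives a start of minute 120, and it finishes at 120 + 65 = minute 185.
For rehearsal: actor marking (finishes minute 185); lens checking (finishes minute 120); blocking (finishes minute 133). Taking the maximum gives a start of minute 185, and it finishes at 185 + 65 = minute 250.
The first take waits on the lighting setup (finishes minute 60); rehearsal (finishes minute 250, plus 15-minute gap → minute 265). The latest of these is minute 265, which is the earliest the first take can start.

265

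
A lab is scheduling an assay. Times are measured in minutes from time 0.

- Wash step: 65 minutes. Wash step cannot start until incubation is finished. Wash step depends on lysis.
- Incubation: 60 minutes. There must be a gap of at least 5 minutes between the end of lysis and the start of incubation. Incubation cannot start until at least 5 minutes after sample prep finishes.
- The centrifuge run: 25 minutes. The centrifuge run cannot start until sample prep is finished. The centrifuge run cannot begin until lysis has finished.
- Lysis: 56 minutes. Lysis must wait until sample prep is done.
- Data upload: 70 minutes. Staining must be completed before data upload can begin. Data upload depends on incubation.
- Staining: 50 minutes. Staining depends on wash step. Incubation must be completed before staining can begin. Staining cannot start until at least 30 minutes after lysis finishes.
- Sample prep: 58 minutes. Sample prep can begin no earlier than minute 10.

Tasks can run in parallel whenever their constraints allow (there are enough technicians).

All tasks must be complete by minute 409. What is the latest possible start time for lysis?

103

Data upload has no dependents, so it just needs to finish by minute 409. Starting by 409 − 70 = minute 339 achieves that.
Staining feeds into data upload (must start by minute 339); so staining must finish by minute 339 and therefore start by minute 289.
Wash step has to be done before staining (must start by minute 289). That means finishing by minute 289, i.e. starting by 289 − 65 = minute 224.
Incubation has several dependents: wash step (must start by minute 224); staining (must start by minute 289); data upload (must start by minute 339). The earliest of those limits is minute 224, so incubation must start by 224 − 60 = minute 164.
The centrifuge run has no dependents, so it just needs to finish by minute 409. Starting by 409 − 25 = minute 384 achieves that.
Lysis must finish in time for incubation (must start by minute 164, minus 5-minute gap → minute 159); the centrifuge run (must start by minute 384); wash step (must start by minute 224); staining (must start by minute 289, minus 30-minute gap → minute 259). The tightest is minute 159, so lysis must start by 159 − 56 = minute 103.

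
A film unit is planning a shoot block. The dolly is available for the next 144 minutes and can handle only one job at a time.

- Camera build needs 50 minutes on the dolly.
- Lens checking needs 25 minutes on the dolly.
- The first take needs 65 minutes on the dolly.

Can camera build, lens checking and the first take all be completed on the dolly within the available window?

Yes

Running back to back, the jobs need 50 + 25 + 65 = 140 minutes on the dolly.
Since 140 ≤ 144, they fit within the window.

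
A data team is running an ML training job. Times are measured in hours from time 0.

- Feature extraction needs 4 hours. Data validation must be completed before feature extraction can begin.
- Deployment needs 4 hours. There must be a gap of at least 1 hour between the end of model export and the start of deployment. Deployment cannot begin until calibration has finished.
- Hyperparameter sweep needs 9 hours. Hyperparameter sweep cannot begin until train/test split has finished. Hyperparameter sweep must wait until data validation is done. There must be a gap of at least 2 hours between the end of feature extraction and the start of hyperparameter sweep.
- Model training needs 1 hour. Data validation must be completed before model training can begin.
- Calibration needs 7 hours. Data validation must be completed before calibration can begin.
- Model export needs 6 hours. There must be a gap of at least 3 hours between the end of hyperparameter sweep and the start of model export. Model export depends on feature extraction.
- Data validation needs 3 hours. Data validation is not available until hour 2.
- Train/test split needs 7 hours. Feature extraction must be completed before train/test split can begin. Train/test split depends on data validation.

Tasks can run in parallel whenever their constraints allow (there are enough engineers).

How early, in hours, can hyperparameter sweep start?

Data validation waits on its own release at hour 2, so it starts at hour 2 and finishes at 2 + 3 = hour 5.
Feature extraction cannot begin until data validation (finishes hour 5). It runs from hour 5 to 5 + 4 = hour 9.
For train/test split: feature extraction (finishes hour 9); data validation (finishes hour 5). Taking the maximum gives a start of hour 9, and it finishes at 9 + 7 = hour 16.
Hyperparameter sweep waits on train/test split (finishes hour 16); data validation (finishes hour 5); feature extraction (finishes hour 9, plus 2-hour gap → hour 11). The latest of these is hour 16, which is the earliest hyperparameter sweep can start.

16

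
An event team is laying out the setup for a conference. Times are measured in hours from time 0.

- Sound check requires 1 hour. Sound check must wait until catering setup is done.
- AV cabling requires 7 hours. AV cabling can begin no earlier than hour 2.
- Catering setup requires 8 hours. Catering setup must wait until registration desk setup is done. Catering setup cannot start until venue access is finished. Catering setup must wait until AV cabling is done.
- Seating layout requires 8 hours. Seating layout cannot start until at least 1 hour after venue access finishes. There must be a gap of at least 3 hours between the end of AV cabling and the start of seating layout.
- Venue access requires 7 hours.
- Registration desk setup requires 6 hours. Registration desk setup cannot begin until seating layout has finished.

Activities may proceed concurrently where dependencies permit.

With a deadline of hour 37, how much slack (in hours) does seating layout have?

2

AV cabling cannot begin until its own release at hour 2. It runs from hour 2 to 2 + 7 = hour 9.
Nothing blocks venue access, so it runs from hour 0 to hour 7.
Seating layout needs all of venue access (finishes hour 7, plus 1-hour gap → hour 8); AV cabling (finishes hour 9, plus 3-hour gap → hour 12). That puts its earliest start at hour 12; it finishes at 12 + 8 = hour 20.

Working backward from the deadline:
To finish by hour 37, sound check (duration 1) must start no later than hour 36.
Catering setup has to be done before sound check (must start by hour 36). That means finishing by hour 36, i.e. starting by 36 − 8 = hour 28.
Registration desk setup has to be done before catering setup (must start by hour 28). That means finishing by hour 28, i.e. starting by 28 − 6 = hour 22.
Seating layout has to be done before registration desk setup (must start by hour 22). That means finishing by hour 22, i.e. starting by 22 − 8 = hour 14.
So seating layout can start as early as hour 12 and as late as hour 14, giving 14 − 12 = 2 hours of slack.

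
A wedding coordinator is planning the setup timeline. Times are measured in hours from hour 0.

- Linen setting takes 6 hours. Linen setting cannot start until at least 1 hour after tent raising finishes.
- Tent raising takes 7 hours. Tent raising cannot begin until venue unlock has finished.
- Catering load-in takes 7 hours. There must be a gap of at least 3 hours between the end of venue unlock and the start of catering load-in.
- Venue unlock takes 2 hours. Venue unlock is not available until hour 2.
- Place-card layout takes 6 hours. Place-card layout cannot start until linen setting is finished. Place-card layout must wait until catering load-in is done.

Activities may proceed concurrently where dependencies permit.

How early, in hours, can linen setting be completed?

Venue unlock cannot begin until its own release at hour 2. It runs from hour 2 to 2 + 2 = hour 4.
After venue unlock (finishes hour 4), tent raising can start at hour 4 and finishes at hour 11.
After tent raising (finishes hour 11, plus 1-hour gap → hour 12), linen setting can start at hour 12 and finishes at hour 18.

18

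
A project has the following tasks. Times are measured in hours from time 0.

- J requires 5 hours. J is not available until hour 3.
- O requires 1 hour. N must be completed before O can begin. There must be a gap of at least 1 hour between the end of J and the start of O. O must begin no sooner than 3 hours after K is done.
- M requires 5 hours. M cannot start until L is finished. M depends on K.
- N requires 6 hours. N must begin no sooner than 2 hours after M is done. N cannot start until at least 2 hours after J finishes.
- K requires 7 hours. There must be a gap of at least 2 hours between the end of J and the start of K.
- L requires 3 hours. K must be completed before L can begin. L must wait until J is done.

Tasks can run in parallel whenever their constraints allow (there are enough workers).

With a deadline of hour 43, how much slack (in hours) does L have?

J waits on its own release at hour 3, so it starts at hour 3 and finishes at 3 + 5 = hour 8.
After J (finishes hour 8, plus 2-hour gap → hour 10), K can start at hour 10 and finishes at hour 17.
L cannot start until K (finishes hour 17); J (finishes hour 8). The controlling bound is hour 17, so L finishes at 17 + 3 = hour 20.

Working backward from the deadline:
Nothing follows O; the deadline of hour 43 is its only limit. It must start by 43 − 1 = hour 42.
N must finish before O (must start by hour 42). With a 6-hour duration, N must start by 42 − 6 = hour 36.
M must finish before N (must start by hour 36, minus 2-hour gap → hour 34). With a 5-hour duration, M must start by 34 − 5 = hour 29.
Since M (must start by hour 29) depends on it, L must finish by hour 29. Backing off its 3-hour duration gives a latest start of hour 26.
So L can start as early as hour 17 and as late as hour 26, giving 26 − 17 = 9 hours of slack.

9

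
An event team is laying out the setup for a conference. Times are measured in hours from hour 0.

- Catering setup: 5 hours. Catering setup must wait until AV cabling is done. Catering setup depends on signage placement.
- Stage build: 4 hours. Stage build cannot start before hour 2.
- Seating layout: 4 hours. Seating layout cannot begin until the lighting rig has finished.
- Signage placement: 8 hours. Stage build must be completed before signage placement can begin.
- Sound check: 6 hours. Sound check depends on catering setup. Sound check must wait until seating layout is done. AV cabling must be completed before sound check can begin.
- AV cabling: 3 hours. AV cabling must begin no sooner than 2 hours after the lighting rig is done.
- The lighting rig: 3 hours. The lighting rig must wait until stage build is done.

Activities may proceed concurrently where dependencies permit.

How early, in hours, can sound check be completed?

25

After its own release at hour 2, stage build can start at hour 2 and finishes at hour 6.
Signage placement cannot begin until stage build (finishes hour 6). It runs from hour 6 to 6 + 8 = hour 14.
The lighting rig cannot begin until stage build (finishes hour 6). It runs from hour 6 to 6 + 3 = hour 9.
Seating layout waits on the lighting rig (finishes hour 9), so it starts at hour 9 and finishes at 9 + 4 = hour 13.
After the lighting rig (finishes hour 9, plus 2-hour gap → hour 11), AV cabling can start at hour 11 and finishes at hour 14.
Catering setup needs all of AV cabling (finishes hour 14); signage placement (finishes hour 14). That puts its earliest start at hour 14; it finishes at 14 + 5 = hour 19.
Sound check needs all of catering setup (finishes hour 19); seating layout (finishes hour 13); AV cabling (finishes hour 14). That puts its earliest start at hour 19; it finishes at 19 + 6 = hour 25.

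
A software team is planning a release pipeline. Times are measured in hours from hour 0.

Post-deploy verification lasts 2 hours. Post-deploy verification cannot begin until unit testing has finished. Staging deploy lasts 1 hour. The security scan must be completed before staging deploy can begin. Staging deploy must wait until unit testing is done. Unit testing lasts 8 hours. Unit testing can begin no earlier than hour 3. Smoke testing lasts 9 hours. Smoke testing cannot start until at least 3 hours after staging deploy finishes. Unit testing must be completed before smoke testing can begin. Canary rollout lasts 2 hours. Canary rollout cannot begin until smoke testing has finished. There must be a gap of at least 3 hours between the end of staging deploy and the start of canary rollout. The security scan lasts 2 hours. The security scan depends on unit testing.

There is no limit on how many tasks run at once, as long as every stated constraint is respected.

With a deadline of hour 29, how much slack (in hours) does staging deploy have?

Unit testing waits on its own release at hour 3, so it starts at hour 3 and finishes at 3 + 8 = hour 11.
The security scan waits on unit testing (finishes hour 11), so it starts at hour 11 and finishes at 11 + 2 = hour 13.
Staging deploy cannot start until the security scan (finishes hour 13); unit testing (finishes hour 11). The controlling bound is hour 13, so staging deploy finishes at 13 + 1 = hour 14.

Working backward from the deadline:
To finish by hour 29, canary rollout (duration 2) must start no later than hour 27.
Smoke testing must finish before canary rollout (must start by hour 27). With a 9-hour duration, smoke testing must start by 27 − 9 = hour 18.
For staging deploy: smoke testing (must start by hour 18, minus 3-hour gap → hour 15); canary rollout (must start by hour 27, minus 3-hour gap → hour 24). The most restrictive is hour 15; with a 1-hour duration, staging deploy must start by hour 14.
So staging deploy can start as early as hour 13 and as late as hour 14, giving 14 − 13 = 1 hour of slack.

1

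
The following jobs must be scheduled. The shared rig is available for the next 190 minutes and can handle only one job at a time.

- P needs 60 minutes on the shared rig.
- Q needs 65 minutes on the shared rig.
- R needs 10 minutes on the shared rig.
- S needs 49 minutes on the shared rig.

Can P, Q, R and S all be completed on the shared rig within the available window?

Yes

Running back to back, the jobs need 60 + 65 + 10 + 49 = 184 minutes on the shared rig.
Since 184 ≤ 190, they fit within the window.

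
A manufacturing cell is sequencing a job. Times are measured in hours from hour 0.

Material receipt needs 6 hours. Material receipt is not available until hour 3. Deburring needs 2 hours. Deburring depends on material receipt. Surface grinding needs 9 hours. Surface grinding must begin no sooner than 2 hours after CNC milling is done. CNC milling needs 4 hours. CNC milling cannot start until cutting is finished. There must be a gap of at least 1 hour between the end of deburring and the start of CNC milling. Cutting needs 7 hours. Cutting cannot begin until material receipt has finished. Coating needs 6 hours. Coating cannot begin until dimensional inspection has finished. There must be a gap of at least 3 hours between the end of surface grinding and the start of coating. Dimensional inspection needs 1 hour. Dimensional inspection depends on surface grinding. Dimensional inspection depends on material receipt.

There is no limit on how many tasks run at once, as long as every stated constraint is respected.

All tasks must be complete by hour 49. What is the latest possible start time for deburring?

To finish by hour 49, coating (duration 6) must start no later than hour 43.
Since coating (must start by hour 43) depends on it, dimensional inspection must finish by hour 43. Backing off its 1-hour duration gives a latest start of hour 42.
Surface grinding feeds dimensional inspection (must start by hour 42); coating (must start by hour 43, minus 3-hour gap → hour 40). Taking the minimum, surface grinding must finish by hour 40 and start by 40 − 9 = hour 31.
CNC milling must finish before surface grinding (must start by hour 31, minus 2-hour gap → hour 29). With a 4-hour duration, CNC milling must start by 29 − 4 = hour 25.
Since CNC milling (must start by hour 25, minus 1-hour gap → hour 24) depends on it, deburring must finish by hour 24. Backing off its 2-hour duration gives a latest start of hour 22.

22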